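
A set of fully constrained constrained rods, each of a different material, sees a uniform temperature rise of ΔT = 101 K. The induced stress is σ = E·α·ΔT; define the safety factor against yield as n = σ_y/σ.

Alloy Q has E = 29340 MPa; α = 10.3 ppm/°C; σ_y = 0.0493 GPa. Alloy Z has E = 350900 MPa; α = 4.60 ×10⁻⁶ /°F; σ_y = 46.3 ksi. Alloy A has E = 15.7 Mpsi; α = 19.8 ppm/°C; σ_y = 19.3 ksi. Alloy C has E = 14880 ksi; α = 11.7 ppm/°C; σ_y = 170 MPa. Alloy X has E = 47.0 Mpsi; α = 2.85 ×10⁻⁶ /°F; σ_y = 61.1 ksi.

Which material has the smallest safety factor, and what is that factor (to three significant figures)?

alloy A, n = 0.615

In consistent units (E in GPa, α in ×10⁻⁶/K, σ_y in MPa):
  alloy Q: E = 29.34, α = 10.3, σ_y = 49.30 → σ = 30.5 MPa, n = 1.62
  alloy Z: E = 350.9, α = 8.28, σ_y = 319.2 → σ = 293 MPa, n = 1.09
  alloy A: E = 108.2, α = 19.8, σ_y = 133.1 → σ = 216 MPa, n = 0.615
  alloy C: E = 102.6, α = 11.7, σ_y = 170.0 → σ = 121 MPa, n = 1.40
  alloy X: E = 324.1, α = 5.13, σ_y = 421.3 → σ = 168 MPa, n = 2.51
The minimum is alloy A at n = 0.615.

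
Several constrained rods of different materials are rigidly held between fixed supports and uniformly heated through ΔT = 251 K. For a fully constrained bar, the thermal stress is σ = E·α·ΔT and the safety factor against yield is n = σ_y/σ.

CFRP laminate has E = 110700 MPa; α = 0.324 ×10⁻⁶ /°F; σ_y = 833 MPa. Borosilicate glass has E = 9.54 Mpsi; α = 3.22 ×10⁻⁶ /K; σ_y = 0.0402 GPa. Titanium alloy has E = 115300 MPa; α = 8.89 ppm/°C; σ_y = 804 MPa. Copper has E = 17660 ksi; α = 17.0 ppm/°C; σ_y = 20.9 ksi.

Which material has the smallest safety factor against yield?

With everything in SI (GPa, ×10⁻⁶/K, MPa):
  CFRP laminate: E = 110.7, α = 0.583, σ_y = 833.0 → σ = 16.2 MPa, n = 51.4
  borosilicate glass: E = 65.78, α = 3.22, σ_y = 40.20 → σ = 53.2 MPa, n = 0.756
  titanium alloy: E = 115.3, α = 8.89, σ_y = 804.0 → σ = 257 MPa, n = 3.13
  copper: E = 121.8, α = 17.0, σ_y = 144.1 → σ = 520 MPa, n = 0.277
Copper has the lowest safety factor, n = 0.277.

copper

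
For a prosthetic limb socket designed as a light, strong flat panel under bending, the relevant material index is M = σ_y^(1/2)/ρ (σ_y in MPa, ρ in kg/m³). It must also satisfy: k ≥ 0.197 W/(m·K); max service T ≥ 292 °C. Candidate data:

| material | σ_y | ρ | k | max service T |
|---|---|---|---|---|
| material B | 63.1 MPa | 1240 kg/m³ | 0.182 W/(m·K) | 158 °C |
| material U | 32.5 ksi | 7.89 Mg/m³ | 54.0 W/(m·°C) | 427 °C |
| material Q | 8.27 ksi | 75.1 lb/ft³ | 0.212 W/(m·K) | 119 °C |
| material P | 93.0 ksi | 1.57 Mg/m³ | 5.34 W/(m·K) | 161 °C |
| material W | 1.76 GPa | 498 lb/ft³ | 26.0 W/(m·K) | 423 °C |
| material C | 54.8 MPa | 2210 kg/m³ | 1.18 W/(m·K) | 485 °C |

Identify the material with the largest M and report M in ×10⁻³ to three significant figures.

material W, M = 5.26×10⁻³

Screen on constraints: k ≥ 0.197 W/(m·K); max service T ≥ 292 °C. Survivors: material U, material W, material C.
Convert each candidate to consistent units, then evaluate M:
  material U: σ_y = 224.1 MPa, ρ = 7890 kg/m³
  material W: σ_y = 1760 MPa, ρ = 7977 kg/m³
  material C: σ_y = 54.80 MPa, ρ = 2210 kg/m³
  material W: M = 5.26×10⁻³
  material C: M = 3.35×10⁻³
  material U: M = 1.90×10⁻³
The maximum is for material W.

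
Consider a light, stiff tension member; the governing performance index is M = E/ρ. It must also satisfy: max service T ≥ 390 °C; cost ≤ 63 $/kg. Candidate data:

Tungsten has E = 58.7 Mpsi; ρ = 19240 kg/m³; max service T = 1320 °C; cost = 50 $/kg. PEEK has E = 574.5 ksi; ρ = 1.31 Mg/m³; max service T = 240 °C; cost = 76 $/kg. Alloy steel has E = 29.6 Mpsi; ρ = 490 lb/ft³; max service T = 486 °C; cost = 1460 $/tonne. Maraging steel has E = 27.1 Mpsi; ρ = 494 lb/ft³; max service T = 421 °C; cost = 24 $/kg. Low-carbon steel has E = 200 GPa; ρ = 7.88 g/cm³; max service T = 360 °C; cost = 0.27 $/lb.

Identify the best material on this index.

alloy steel

Screen on constraints: max service T ≥ 390 °C; cost ≤ 63 $/kg. Survivors: tungsten, alloy steel, maraging steel.
Convert each candidate to consistent units, then evaluate M:
  tungsten: E = 404.7 GPa, ρ = 19240 kg/m³
  alloy steel: E = 204.1 GPa, ρ = 7849 kg/m³
  maraging steel: E = 186.8 GPa, ρ = 7913 kg/m³
  alloy steel: M = 26.0 MN·m/kg
  maraging steel: M = 23.6 MN·m/kg
  tungsten: M = 21.0 MN·m/kg
Highest index: alloy steel.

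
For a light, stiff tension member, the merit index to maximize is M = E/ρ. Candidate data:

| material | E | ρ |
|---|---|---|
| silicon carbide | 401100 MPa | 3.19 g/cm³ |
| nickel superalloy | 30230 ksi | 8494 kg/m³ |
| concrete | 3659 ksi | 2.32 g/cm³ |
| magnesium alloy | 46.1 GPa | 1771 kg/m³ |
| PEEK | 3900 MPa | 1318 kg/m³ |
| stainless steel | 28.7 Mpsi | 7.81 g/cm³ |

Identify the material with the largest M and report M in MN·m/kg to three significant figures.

silicon carbide, M = 126 MN·m/kg

In SI units:
  silicon carbide: E = 401.1 GPa, ρ = 3190 kg/m³
  nickel superalloy: E = 208.4 GPa, ρ = 8494 kg/m³
  concrete: E = 25.23 GPa, ρ = 2320 kg/m³
  magnesium alloy: E = 46.10 GPa, ρ = 1771 kg/m³
  PEEK: E = 3.900 GPa, ρ = 1318 kg/m³
  stainless steel: E = 197.9 GPa, ρ = 7810 kg/m³
  silicon carbide: M = 126 MN·m/kg
  magnesium alloy: M = 26.0 MN·m/kg
  stainless steel: M = 25.3 MN·m/kg
  nickel superalloy: M = 24.5 MN·m/kg
  concrete: M = 10.9 MN·m/kg
  PEEK: M = 2.96 MN·m/kg
Highest index: silicon carbide.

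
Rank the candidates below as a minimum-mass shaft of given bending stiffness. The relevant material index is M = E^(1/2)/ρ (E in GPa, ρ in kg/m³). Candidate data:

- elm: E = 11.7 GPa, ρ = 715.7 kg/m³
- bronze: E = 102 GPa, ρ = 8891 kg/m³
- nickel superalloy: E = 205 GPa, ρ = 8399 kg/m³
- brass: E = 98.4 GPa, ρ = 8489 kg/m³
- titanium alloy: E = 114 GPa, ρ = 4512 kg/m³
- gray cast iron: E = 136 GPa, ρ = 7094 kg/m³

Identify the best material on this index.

Computing M directly (units already consistent):
  elm: M = 4.78×10⁻³
  titanium alloy: M = 2.37×10⁻³
  nickel superalloy: M = 1.70×10⁻³
  gray cast iron: M = 1.64×10⁻³
  brass: M = 1.17×10⁻³
  bronze: M = 1.14×10⁻³
Elm ranks first.

elm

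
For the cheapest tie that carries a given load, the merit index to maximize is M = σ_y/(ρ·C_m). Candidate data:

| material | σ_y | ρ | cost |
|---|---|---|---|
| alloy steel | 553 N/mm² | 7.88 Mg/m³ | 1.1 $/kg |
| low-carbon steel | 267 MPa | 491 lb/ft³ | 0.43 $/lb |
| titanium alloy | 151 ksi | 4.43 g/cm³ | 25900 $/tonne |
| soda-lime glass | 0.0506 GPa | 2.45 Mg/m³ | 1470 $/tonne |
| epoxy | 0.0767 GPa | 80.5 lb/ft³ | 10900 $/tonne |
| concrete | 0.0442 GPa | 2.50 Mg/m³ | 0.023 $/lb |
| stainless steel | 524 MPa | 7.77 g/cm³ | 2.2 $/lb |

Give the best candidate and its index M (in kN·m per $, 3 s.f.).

Putting every candidate on a common basis:
  alloy steel: σ_y = 553.0 MPa, ρ = 7880 kg/m³, cost = 1.100 $/kg
  low-carbon steel: σ_y = 267.0 MPa, ρ = 7865 kg/m³, cost = 0.9480 $/kg
  titanium alloy: σ_y = 1041 MPa, ρ = 4430 kg/m³, cost = 25.90 $/kg
  soda-lime glass: σ_y = 50.60 MPa, ρ = 2450 kg/m³, cost = 1.470 $/kg
  epoxy: σ_y = 76.70 MPa, ρ = 1289 kg/m³, cost = 10.90 $/kg
  concrete: σ_y = 44.20 MPa, ρ = 2500 kg/m³, cost = 0.05071 $/kg
  stainless steel: σ_y = 524.0 MPa, ρ = 7770 kg/m³, cost = 4.850 $/kg
  concrete: M = 349 kN·m per $
  alloy steel: M = 63.8 kN·m per $
  low-carbon steel: M = 35.8 kN·m per $
  soda-lime glass: M = 14.0 kN·m per $
  stainless steel: M = 13.9 kN·m per $
  titanium alloy: M = 9.07 kN·m per $
  epoxy: M = 5.46 kN·m per $
Concrete has the largest M.

concrete, M = 349 kN·m per $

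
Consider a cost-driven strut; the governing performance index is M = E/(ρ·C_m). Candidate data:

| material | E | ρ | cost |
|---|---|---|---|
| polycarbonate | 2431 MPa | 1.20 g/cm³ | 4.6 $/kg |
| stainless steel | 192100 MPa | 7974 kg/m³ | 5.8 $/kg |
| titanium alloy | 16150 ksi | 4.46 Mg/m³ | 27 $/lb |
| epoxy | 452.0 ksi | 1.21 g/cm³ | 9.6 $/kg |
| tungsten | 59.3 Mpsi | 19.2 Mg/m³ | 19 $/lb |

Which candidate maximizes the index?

stainless steel

In SI units:
  polycarbonate: E = 2.431 GPa, ρ = 1200 kg/m³, cost = 4.600 $/kg
  stainless steel: E = 192.1 GPa, ρ = 7974 kg/m³, cost = 5.800 $/kg
  titanium alloy: E = 111.4 GPa, ρ = 4460 kg/m³, cost = 59.52 $/kg
  epoxy: E = 3.116 GPa, ρ = 1210 kg/m³, cost = 9.600 $/kg
  tungsten: E = 408.9 GPa, ρ = 19200 kg/m³, cost = 41.89 $/kg
  stainless steel: M = 4.15 MN·m per $
  tungsten: M = 0.508 MN·m per $
  polycarbonate: M = 0.440 MN·m per $
  titanium alloy: M = 0.419 MN·m per $
  epoxy: M = 0.268 MN·m per $
Stainless steel ranks first.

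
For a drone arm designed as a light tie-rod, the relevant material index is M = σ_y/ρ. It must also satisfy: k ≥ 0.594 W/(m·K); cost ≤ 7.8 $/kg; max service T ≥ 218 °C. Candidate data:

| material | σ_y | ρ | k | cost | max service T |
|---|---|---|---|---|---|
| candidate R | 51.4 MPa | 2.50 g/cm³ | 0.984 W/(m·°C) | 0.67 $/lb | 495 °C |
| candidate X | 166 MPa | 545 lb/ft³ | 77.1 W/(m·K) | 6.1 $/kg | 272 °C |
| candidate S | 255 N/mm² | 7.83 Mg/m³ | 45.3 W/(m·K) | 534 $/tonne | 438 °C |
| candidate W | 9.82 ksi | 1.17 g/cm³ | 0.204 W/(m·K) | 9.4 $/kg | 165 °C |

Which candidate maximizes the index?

Screen on constraints: k ≥ 0.594 W/(m·K); cost ≤ 7.8 $/kg; max service T ≥ 218 °C. Survivors: candidate R, candidate X, candidate S.
In SI units:
  candidate R: σ_y = 51.40 MPa, ρ = 2500 kg/m³
  candidate X: σ_y = 166.0 MPa, ρ = 8730 kg/m³
  candidate S: σ_y = 255.0 MPa, ρ = 7830 kg/m³
  candidate S: M = 32.6 kN·m/kg
  candidate R: M = 20.6 kN·m/kg
  candidate X: M = 19.0 kN·m/kg
Candidate S has the largest M.

candidate S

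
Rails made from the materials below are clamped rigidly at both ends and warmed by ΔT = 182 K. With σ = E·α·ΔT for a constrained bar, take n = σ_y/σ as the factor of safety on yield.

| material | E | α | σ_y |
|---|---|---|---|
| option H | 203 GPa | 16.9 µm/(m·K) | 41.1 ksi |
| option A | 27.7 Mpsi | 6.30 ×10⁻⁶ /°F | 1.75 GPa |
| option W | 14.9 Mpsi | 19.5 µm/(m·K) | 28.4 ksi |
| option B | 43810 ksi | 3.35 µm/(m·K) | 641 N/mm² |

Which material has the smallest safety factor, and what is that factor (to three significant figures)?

In consistent units (E in GPa, α in ×10⁻⁶/K, σ_y in MPa):
  option H: E = 203.0, α = 16.9, σ_y = 283.4 → σ = 624 MPa, n = 0.454
  option A: E = 191.0, α = 11.3, σ_y = 1750 → σ = 394 MPa, n = 4.44
  option W: E = 102.7, α = 19.5, σ_y = 195.8 → σ = 365 MPa, n = 0.537
  option B: E = 302.1, α = 3.35, σ_y = 641.0 → σ = 184 MPa, n = 3.48
Smallest n: option H with n = 0.454.

option H, n = 0.454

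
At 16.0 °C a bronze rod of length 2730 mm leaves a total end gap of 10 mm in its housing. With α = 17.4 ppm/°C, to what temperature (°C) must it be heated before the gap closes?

227 °C

α·L₀·ΔT = 10.0 mm ⇒ ΔT = 10.0 / (17.4×10⁻⁶ × 2730.0) = 210.5 K.
T = 16.0 + 210.5 = 226.5 °C.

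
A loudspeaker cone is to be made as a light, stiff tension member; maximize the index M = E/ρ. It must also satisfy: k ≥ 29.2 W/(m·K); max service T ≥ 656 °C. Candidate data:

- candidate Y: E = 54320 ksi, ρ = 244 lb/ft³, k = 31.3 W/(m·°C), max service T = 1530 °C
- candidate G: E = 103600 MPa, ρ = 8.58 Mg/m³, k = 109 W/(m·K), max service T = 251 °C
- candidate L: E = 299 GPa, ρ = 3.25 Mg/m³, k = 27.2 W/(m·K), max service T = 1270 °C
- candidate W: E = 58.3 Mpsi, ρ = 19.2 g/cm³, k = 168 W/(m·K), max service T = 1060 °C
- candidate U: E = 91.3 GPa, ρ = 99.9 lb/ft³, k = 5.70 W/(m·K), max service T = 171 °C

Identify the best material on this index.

candidate Y

Screen on constraints: k ≥ 29.2 W/(m·K); max service T ≥ 656 °C. Survivors: candidate Y, candidate W.
Convert each candidate to consistent units, then evaluate M:
  candidate Y: E = 374.5 GPa, ρ = 3909 kg/m³
  candidate W: E = 402.0 GPa, ρ = 19200 kg/m³
  candidate Y: M = 95.8 MN·m/kg
  candidate W: M = 20.9 MN·m/kg
Highest index: candidate Y.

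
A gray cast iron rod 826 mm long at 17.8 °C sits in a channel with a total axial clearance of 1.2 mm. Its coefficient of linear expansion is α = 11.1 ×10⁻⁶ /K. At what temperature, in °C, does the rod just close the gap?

149 °C

α·L₀·ΔT = 1.2 mm ⇒ ΔT = 1.2 / (11.1×10⁻⁶ × 826.0) = 130.9 K.
T = 17.8 + 130.9 = 148.7 °C.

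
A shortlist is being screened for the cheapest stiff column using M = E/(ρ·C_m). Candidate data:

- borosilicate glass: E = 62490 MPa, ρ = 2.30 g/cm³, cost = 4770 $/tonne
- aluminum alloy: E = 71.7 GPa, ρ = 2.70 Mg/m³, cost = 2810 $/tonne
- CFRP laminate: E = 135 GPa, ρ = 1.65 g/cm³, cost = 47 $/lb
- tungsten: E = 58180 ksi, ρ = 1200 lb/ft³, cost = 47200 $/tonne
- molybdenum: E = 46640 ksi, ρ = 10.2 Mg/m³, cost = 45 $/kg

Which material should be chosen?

aluminum alloy

In SI units:
  borosilicate glass: E = 62.49 GPa, ρ = 2300 kg/m³, cost = 4.770 $/kg
  aluminum alloy: E = 71.70 GPa, ρ = 2700 kg/m³, cost = 2.810 $/kg
  CFRP laminate: E = 135.0 GPa, ρ = 1650 kg/m³, cost = 103.6 $/kg
  tungsten: E = 401.1 GPa, ρ = 19220 kg/m³, cost = 47.20 $/kg
  molybdenum: E = 321.6 GPa, ρ = 10200 kg/m³, cost = 45.00 $/kg
  aluminum alloy: M = 9.45 MN·m per $
  borosilicate glass: M = 5.70 MN·m per $
  CFRP laminate: M = 0.790 MN·m per $
  molybdenum: M = 0.701 MN·m per $
  tungsten: M = 0.442 MN·m per $
Aluminum alloy has the largest M.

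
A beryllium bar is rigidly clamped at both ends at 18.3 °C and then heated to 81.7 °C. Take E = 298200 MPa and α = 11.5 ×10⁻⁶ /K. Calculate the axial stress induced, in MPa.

217 MPa

E = 298200 MPa = 298.2 GPa.
ΔT = 63.40 K. Constrained thermal stress σ = E·α·ΔT = 298.2×10³ MPa × 11.5×10⁻⁶ × 63.40 = 217 MPa (compressive).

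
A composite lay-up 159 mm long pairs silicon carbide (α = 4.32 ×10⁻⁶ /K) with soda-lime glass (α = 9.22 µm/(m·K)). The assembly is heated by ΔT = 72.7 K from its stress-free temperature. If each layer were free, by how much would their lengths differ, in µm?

Δα = |4.32 − 9.22|×10⁻⁶/K = 4.90×10⁻⁶/K.
ΔL_mismatch = Δα·L·ΔT = 4.90×10⁻⁶ × 159.0 mm × 72.7 K = 56.6 µm.

56.6 µm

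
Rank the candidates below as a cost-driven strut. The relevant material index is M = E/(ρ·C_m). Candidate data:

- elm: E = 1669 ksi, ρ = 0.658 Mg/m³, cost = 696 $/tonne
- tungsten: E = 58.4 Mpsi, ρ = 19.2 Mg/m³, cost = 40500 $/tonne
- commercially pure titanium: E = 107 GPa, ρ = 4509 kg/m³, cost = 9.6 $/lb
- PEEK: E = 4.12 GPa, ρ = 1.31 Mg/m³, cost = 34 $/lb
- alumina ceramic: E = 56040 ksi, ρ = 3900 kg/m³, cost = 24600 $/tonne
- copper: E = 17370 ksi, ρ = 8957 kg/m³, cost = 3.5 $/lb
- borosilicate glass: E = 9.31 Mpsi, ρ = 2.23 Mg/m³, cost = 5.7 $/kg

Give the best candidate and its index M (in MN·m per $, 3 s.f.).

elm, M = 25.1 MN·m per $

Convert each candidate to consistent units, then evaluate M:
  elm: E = 11.51 GPa, ρ = 658.0 kg/m³, cost = 0.6960 $/kg
  tungsten: E = 402.7 GPa, ρ = 19200 kg/m³, cost = 40.50 $/kg
  commercially pure titanium: E = 107.0 GPa, ρ = 4509 kg/m³, cost = 21.16 $/kg
  PEEK: E = 4.120 GPa, ρ = 1310 kg/m³, cost = 74.96 $/kg
  alumina ceramic: E = 386.4 GPa, ρ = 3900 kg/m³, cost = 24.60 $/kg
  copper: E = 119.8 GPa, ρ = 8957 kg/m³, cost = 7.716 $/kg
  borosilicate glass: E = 64.19 GPa, ρ = 2230 kg/m³, cost = 5.700 $/kg
  elm: M = 25.1 MN·m per $
  borosilicate glass: M = 5.05 MN·m per $
  alumina ceramic: M = 4.03 MN·m per $
  copper: M = 1.73 MN·m per $
  commercially pure titanium: M = 1.12 MN·m per $
  tungsten: M = 0.518 MN·m per $
  PEEK: M = 0.0420 MN·m per $
Elm ranks first.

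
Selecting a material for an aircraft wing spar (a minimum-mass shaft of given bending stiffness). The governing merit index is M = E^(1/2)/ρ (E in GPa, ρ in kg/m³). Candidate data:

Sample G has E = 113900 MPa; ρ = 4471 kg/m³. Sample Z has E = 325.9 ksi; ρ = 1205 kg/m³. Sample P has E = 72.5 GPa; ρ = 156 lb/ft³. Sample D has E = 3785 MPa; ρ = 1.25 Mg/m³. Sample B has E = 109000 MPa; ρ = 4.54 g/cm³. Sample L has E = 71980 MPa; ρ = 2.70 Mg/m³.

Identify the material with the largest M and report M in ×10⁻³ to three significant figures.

sample P, M = 3.41×10⁻³

Convert each candidate to consistent units, then evaluate M:
  sample G: E = 113.9 GPa, ρ = 4471 kg/m³
  sample Z: E = 2.247 GPa, ρ = 1205 kg/m³
  sample P: E = 72.50 GPa, ρ = 2499 kg/m³
  sample D: E = 3.785 GPa, ρ = 1250 kg/m³
  sample B: E = 109.0 GPa, ρ = 4540 kg/m³
  sample L: E = 71.98 GPa, ρ = 2700 kg/m³
  sample P: M = 3.41×10⁻³
  sample L: M = 3.14×10⁻³
  sample G: M = 2.39×10⁻³
  sample B: M = 2.30×10⁻³
  sample D: M = 1.56×10⁻³
  sample Z: M = 1.24×10⁻³
Sample P ranks first.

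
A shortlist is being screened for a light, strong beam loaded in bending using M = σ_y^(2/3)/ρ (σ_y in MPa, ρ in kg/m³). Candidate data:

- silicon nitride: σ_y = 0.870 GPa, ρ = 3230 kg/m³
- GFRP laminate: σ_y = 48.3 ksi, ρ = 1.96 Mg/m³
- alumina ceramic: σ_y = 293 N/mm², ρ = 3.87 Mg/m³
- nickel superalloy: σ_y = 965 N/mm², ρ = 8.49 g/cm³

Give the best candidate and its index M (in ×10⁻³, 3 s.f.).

Convert each candidate to consistent units, then evaluate M:
  silicon nitride: σ_y = 870.0 MPa, ρ = 3230 kg/m³
  GFRP laminate: σ_y = 333.0 MPa, ρ = 1960 kg/m³
  alumina ceramic: σ_y = 293.0 MPa, ρ = 3870 kg/m³
  nickel superalloy: σ_y = 965.0 MPa, ρ = 8490 kg/m³
  silicon nitride: M = 28.2×10⁻³
  GFRP laminate: M = 24.5×10⁻³
  nickel superalloy: M = 11.5×10⁻³
  alumina ceramic: M = 11.4×10⁻³
The maximum is for silicon nitride.

silicon nitride, M = 28.2×10⁻³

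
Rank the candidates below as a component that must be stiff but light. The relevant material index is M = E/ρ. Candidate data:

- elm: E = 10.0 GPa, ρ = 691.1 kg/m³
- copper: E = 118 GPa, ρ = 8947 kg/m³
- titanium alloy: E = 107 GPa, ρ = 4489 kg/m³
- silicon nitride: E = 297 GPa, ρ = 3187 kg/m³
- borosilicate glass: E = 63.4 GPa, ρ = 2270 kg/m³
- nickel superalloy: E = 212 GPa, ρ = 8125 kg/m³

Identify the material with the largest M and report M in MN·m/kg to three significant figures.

Per-candidate index values:
  silicon nitride: M = 93.2 MN·m/kg
  borosilicate glass: M = 27.9 MN·m/kg
  nickel superalloy: M = 26.1 MN·m/kg
  titanium alloy: M = 23.8 MN·m/kg
  elm: M = 14.5 MN·m/kg
  copper: M = 13.2 MN·m/kg
Silicon nitride has the largest M.

silicon nitride, M = 93.2 MN·m/kg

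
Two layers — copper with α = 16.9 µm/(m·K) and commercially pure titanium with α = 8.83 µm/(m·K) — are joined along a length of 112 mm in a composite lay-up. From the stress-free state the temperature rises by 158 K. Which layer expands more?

copper

α(copper) = 16.9×10⁻⁶/K vs α(commercially pure titanium) = 8.83×10⁻⁶/K.
Higher α expands more for the same ΔT: copper.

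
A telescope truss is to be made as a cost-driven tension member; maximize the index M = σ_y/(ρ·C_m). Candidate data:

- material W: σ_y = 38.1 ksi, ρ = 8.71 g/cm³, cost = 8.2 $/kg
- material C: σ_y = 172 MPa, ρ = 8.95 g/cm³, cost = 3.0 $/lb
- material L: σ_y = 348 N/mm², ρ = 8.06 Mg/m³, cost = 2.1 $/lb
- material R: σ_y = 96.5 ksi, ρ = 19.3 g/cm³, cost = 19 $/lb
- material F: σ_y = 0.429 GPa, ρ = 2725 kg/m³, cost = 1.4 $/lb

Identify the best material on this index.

material F

In SI units:
  material W: σ_y = 262.7 MPa, ρ = 8710 kg/m³, cost = 8.200 $/kg
  material C: σ_y = 172.0 MPa, ρ = 8950 kg/m³, cost = 6.614 $/kg
  material L: σ_y = 348.0 MPa, ρ = 8060 kg/m³, cost = 4.630 $/kg
  material R: σ_y = 665.3 MPa, ρ = 19300 kg/m³, cost = 41.89 $/kg
  material F: σ_y = 429.0 MPa, ρ = 2725 kg/m³, cost = 3.086 $/kg
  material F: M = 51.0 kN·m per $
  material L: M = 9.33 kN·m per $
  material W: M = 3.68 kN·m per $
  material C: M = 2.91 kN·m per $
  material R: M = 0.823 kN·m per $
The maximum is for material F.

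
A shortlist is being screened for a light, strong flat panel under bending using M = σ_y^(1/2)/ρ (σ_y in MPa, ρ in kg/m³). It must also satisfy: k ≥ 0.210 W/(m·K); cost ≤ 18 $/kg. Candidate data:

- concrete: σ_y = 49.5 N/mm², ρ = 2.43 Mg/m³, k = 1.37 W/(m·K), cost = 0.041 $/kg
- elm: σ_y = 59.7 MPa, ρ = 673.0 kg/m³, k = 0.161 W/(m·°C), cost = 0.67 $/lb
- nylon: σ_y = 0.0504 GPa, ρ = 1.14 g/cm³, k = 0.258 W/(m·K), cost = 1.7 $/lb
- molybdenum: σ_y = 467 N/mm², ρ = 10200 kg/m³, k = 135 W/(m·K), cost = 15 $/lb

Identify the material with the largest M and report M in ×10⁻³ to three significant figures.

Screen on constraints: k ≥ 0.210 W/(m·K); cost ≤ 18 $/kg. Survivors: concrete, nylon.
Normalizing units and computing the index:
  concrete: σ_y = 49.50 MPa, ρ = 2430 kg/m³
  nylon: σ_y = 50.40 MPa, ρ = 1140 kg/m³
  nylon: M = 6.23×10⁻³
  concrete: M = 2.90×10⁻³
Nylon ranks first.

nylon, M = 6.23×10⁻³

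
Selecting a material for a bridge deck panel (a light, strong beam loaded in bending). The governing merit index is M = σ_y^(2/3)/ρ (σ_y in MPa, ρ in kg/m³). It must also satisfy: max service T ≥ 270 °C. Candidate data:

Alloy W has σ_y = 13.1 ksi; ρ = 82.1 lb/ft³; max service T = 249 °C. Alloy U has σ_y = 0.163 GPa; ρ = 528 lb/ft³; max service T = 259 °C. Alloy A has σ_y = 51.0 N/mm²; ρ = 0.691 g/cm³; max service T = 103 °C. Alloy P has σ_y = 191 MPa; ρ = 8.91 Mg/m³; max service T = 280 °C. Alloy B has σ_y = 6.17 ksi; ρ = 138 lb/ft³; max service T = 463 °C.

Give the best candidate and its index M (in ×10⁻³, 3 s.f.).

alloy B, M = 5.51×10⁻³

Screen on constraints: max service T ≥ 270 °C. Survivors: alloy P, alloy B.
After converting to SI:
  alloy P: σ_y = 191.0 MPa, ρ = 8910 kg/m³
  alloy B: σ_y = 42.54 MPa, ρ = 2211 kg/m³
  alloy B: M = 5.51×10⁻³
  alloy P: M = 3.72×10⁻³
Alloy B ranks first.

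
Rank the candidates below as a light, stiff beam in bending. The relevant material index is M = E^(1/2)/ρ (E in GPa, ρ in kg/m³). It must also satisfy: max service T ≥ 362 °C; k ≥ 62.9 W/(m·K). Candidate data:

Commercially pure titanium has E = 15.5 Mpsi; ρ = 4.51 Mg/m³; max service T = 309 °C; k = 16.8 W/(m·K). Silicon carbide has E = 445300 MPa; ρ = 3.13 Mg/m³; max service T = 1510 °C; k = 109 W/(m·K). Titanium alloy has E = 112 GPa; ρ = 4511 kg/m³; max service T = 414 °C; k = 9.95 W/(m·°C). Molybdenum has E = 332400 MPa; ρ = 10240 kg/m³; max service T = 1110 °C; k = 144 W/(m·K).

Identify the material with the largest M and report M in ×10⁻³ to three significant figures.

silicon carbide, M = 6.74×10⁻³

Screen on constraints: max service T ≥ 362 °C; k ≥ 62.9 W/(m·K). Survivors: silicon carbide, molybdenum.
After converting to SI:
  silicon carbide: E = 445.3 GPa, ρ = 3130 kg/m³
  molybdenum: E = 332.4 GPa, ρ = 10240 kg/m³
  silicon carbide: M = 6.74×10⁻³
  molybdenum: M = 1.78×10⁻³
Silicon carbide ranks first.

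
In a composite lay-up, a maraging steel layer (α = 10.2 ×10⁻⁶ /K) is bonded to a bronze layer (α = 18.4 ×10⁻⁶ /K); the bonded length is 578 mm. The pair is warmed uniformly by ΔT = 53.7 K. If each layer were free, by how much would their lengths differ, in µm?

255 µm

Δα = |10.2 − 18.4|×10⁻⁶/K = 8.20×10⁻⁶/K.
ΔL_mismatch = Δα·L·ΔT = 8.20×10⁻⁶ × 578.0 mm × 53.7 K = 255 µm.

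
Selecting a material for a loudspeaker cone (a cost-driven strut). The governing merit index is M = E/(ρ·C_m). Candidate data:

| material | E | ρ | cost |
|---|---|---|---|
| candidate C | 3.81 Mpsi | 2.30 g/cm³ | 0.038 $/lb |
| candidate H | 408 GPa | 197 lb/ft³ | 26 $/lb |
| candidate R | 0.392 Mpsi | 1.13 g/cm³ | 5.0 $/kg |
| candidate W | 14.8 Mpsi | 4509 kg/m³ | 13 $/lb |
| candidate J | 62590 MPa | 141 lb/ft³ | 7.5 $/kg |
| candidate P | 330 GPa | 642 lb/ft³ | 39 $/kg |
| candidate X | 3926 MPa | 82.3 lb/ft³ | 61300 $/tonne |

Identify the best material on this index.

candidate C

Putting every candidate on a common basis:
  candidate C: E = 26.27 GPa, ρ = 2300 kg/m³, cost = 0.08377 $/kg
  candidate H: E = 408.0 GPa, ρ = 3156 kg/m³, cost = 57.32 $/kg
  candidate R: E = 2.703 GPa, ρ = 1130 kg/m³, cost = 5.000 $/kg
  candidate W: E = 102.0 GPa, ρ = 4509 kg/m³, cost = 28.66 $/kg
  candidate J: E = 62.59 GPa, ρ = 2259 kg/m³, cost = 7.500 $/kg
  candidate P: E = 330.0 GPa, ρ = 10280 kg/m³, cost = 39.00 $/kg
  candidate X: E = 3.926 GPa, ρ = 1318 kg/m³, cost = 61.30 $/kg
  candidate C: M = 136 MN·m per $
  candidate J: M = 3.69 MN·m per $
  candidate H: M = 2.26 MN·m per $
  candidate P: M = 0.823 MN·m per $
  candidate W: M = 0.790 MN·m per $
  candidate R: M = 0.478 MN·m per $
  candidate X: M = 0.0486 MN·m per $
Highest index: candidate C.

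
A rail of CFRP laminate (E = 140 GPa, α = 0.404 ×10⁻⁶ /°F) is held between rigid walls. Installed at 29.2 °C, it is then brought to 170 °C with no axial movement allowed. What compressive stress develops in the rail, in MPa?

14.3 MPa

α = 0.404×10⁻⁶/°F × 9/5 = 0.727×10⁻⁶/K.
ΔT = 140.8 K. Constrained thermal stress σ = E·α·ΔT = 140.0×10³ MPa × 0.727×10⁻⁶ × 140.8 = 14.3 MPa (compressive).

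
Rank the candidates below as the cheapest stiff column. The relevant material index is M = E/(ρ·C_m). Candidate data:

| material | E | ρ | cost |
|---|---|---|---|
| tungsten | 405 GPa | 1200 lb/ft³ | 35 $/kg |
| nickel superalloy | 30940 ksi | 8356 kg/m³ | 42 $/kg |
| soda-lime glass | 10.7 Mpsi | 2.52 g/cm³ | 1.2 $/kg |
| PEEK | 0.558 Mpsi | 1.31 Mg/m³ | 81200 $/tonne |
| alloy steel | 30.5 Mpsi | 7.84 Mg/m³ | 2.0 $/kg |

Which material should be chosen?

After converting to SI:
  tungsten: E = 405.0 GPa, ρ = 19220 kg/m³, cost = 35.00 $/kg
  nickel superalloy: E = 213.3 GPa, ρ = 8356 kg/m³, cost = 42.00 $/kg
  soda-lime glass: E = 73.77 GPa, ρ = 2520 kg/m³, cost = 1.200 $/kg
  PEEK: E = 3.847 GPa, ρ = 1310 kg/m³, cost = 81.20 $/kg
  alloy steel: E = 210.3 GPa, ρ = 7840 kg/m³, cost = 2.000 $/kg
  soda-lime glass: M = 24.4 MN·m per $
  alloy steel: M = 13.4 MN·m per $
  nickel superalloy: M = 0.608 MN·m per $
  tungsten: M = 0.602 MN·m per $
  PEEK: M = 0.0362 MN·m per $
The maximum is for soda-lime glass.

soda-lime glass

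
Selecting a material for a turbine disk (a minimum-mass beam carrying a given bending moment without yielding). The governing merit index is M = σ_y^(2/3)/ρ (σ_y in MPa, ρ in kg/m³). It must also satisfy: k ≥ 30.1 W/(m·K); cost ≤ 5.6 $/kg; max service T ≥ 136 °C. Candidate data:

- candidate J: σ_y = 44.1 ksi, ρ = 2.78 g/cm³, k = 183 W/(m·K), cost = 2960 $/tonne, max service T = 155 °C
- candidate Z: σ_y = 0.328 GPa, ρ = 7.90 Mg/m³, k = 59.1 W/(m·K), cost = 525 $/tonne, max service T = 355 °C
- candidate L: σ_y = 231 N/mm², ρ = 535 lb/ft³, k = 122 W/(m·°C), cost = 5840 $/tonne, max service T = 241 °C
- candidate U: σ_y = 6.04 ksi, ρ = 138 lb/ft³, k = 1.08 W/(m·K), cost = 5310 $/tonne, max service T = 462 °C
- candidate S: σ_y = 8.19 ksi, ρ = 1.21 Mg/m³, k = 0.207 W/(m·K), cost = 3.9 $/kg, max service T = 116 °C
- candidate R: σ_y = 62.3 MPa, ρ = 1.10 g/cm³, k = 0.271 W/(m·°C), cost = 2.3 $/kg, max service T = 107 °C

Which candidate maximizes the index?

Screen on constraints: k ≥ 30.1 W/(m·K); cost ≤ 5.6 $/kg; max service T ≥ 136 °C. Survivors: candidate J, candidate Z.
Convert each candidate to consistent units, then evaluate M:
  candidate J: σ_y = 304.1 MPa, ρ = 2780 kg/m³
  candidate Z: σ_y = 328.0 MPa, ρ = 7900 kg/m³
  candidate J: M = 16.3×10⁻³
  candidate Z: M = 6.02×10⁻³
Highest index: candidate J.

candidate J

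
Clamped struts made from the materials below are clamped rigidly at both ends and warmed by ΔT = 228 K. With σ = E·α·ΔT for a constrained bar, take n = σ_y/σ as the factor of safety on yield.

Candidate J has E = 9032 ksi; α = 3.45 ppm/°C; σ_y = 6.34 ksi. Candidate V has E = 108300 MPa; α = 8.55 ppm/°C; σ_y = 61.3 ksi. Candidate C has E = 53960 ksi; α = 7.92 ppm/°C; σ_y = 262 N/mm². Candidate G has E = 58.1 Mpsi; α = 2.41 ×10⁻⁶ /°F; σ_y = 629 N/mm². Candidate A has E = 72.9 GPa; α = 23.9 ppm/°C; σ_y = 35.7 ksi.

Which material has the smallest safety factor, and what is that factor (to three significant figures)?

candidate C, n = 0.390

Per material, after unit conversion:
  candidate J: E = 62.27, α = 3.45, σ_y = 43.71 → σ = 49.0 MPa, n = 0.892
  candidate V: E = 108.3, α = 8.55, σ_y = 422.6 → σ = 211 MPa, n = 2.00
  candidate C: E = 372.0, α = 7.92, σ_y = 262.0 → σ = 672 MPa, n = 0.390
  candidate G: E = 400.6, α = 4.34, σ_y = 629.0 → σ = 396 MPa, n = 1.59
  candidate A: E = 72.90, α = 23.9, σ_y = 246.1 → σ = 397 MPa, n = 0.620
Candidate C has the lowest safety factor, n = 0.390.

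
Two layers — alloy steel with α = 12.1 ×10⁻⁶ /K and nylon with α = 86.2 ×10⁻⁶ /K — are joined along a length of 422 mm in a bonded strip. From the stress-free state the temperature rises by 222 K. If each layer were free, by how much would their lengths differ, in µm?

6940 µm

Δα = |12.1 − 86.2|×10⁻⁶/K = 74.1×10⁻⁶/K.
ΔL_mismatch = Δα·L·ΔT = 74.1×10⁻⁶ × 422.0 mm × 222.0 K = 6940 µm.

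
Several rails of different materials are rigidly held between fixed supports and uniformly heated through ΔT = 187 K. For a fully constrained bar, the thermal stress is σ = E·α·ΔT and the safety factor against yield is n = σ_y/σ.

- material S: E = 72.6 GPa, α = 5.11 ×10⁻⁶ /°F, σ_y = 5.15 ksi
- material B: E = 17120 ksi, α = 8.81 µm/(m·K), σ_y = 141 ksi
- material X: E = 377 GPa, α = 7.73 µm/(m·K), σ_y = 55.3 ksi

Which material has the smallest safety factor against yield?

Converting E to GPa, α to ×10⁻⁶/K, σ_y to MPa, then σ and n for each:
  material S: E = 72.60, α = 9.20, σ_y = 35.51 → σ = 125 MPa, n = 0.284
  material B: E = 118.0, α = 8.81, σ_y = 972.2 → σ = 194 MPa, n = 5.00
  material X: E = 377.0, α = 7.73, σ_y = 381.3 → σ = 545 MPa, n = 0.700
Smallest n: material S with n = 0.284.

material S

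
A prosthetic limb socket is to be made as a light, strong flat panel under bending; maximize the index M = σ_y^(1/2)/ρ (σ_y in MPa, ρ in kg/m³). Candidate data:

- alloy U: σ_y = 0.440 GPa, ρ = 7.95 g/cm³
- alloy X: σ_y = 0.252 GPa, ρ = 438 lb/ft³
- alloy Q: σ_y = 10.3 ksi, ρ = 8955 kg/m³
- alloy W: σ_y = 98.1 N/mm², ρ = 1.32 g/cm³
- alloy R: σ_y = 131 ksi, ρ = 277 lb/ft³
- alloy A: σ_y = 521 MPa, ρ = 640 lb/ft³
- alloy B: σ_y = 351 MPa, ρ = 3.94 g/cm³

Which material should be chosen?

alloy W

After converting to SI:
  alloy U: σ_y = 440.0 MPa, ρ = 7950 kg/m³
  alloy X: σ_y = 252.0 MPa, ρ = 7016 kg/m³
  alloy Q: σ_y = 71.02 MPa, ρ = 8955 kg/m³
  alloy W: σ_y = 98.10 MPa, ρ = 1320 kg/m³
  alloy R: σ_y = 903.2 MPa, ρ = 4437 kg/m³
  alloy A: σ_y = 521.0 MPa, ρ = 10250 kg/m³
  alloy B: σ_y = 351.0 MPa, ρ = 3940 kg/m³
  alloy W: M = 7.50×10⁻³
  alloy R: M = 6.77×10⁻³
  alloy B: M = 4.76×10⁻³
  alloy U: M = 2.64×10⁻³
  alloy X: M = 2.26×10⁻³
  alloy A: M = 2.23×10⁻³
  alloy Q: M = 0.941×10⁻³
Alloy W ranks first.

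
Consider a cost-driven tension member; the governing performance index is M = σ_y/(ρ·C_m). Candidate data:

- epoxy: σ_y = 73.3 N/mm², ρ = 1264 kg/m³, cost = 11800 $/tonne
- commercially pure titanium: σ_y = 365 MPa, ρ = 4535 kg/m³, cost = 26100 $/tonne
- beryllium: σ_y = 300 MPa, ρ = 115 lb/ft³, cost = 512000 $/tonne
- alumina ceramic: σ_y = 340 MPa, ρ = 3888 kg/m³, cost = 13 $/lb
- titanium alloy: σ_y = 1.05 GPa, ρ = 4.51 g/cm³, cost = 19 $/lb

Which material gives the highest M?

titanium alloy

Convert each candidate to consistent units, then evaluate M:
  epoxy: σ_y = 73.30 MPa, ρ = 1264 kg/m³, cost = 11.80 $/kg
  commercially pure titanium: σ_y = 365.0 MPa, ρ = 4535 kg/m³, cost = 26.10 $/kg
  beryllium: σ_y = 300.0 MPa, ρ = 1842 kg/m³, cost = 512.0 $/kg
  alumina ceramic: σ_y = 340.0 MPa, ρ = 3888 kg/m³, cost = 28.66 $/kg
  titanium alloy: σ_y = 1050 MPa, ρ = 4510 kg/m³, cost = 41.89 $/kg
  titanium alloy: M = 5.56 kN·m per $
  epoxy: M = 4.91 kN·m per $
  commercially pure titanium: M = 3.08 kN·m per $
  alumina ceramic: M = 3.05 kN·m per $
  beryllium: M = 0.318 kN·m per $
Titanium alloy has the largest M.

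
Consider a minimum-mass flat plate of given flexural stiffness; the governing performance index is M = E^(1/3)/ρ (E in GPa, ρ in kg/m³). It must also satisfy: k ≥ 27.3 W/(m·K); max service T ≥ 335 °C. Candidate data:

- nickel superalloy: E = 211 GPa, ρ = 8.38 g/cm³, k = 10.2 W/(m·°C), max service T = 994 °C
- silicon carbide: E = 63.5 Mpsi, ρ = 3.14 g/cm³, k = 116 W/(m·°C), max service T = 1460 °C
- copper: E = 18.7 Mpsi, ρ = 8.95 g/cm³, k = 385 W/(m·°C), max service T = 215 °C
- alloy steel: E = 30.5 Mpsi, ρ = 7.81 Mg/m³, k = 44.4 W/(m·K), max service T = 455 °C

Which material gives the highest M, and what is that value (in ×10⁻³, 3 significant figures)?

Screen on constraints: k ≥ 27.3 W/(m·K); max service T ≥ 335 °C. Survivors: silicon carbide, alloy steel.
Normalizing units and computing the index:
  silicon carbide: E = 437.8 GPa, ρ = 3140 kg/m³
  alloy steel: E = 210.3 GPa, ρ = 7810 kg/m³
  silicon carbide: M = 2.42×10⁻³
  alloy steel: M = 0.761×10⁻³
Highest index: silicon carbide.

silicon carbide, M = 2.42×10⁻³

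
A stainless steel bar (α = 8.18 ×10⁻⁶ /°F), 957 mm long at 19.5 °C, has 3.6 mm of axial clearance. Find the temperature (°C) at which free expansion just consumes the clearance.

275 °C

α = 8.18×10⁻⁶/°F × 9/5 = 14.7×10⁻⁶/K.
α·L₀·ΔT = 3.6 mm ⇒ ΔT = 3.6 / (14.7×10⁻⁶ × 957.0) = 255.5 K.
T = 19.5 + 255.5 = 275.0 °C.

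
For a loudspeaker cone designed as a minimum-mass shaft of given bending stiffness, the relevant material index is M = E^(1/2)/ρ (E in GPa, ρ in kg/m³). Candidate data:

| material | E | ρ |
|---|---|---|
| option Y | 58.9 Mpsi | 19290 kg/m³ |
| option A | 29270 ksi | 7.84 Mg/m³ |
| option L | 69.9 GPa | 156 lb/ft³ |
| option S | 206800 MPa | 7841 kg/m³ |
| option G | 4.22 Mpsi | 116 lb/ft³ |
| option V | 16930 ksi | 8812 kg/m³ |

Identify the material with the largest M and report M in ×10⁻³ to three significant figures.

option L, M = 3.35×10⁻³

After converting to SI:
  option Y: E = 406.1 GPa, ρ = 19290 kg/m³
  option A: E = 201.8 GPa, ρ = 7840 kg/m³
  option L: E = 69.90 GPa, ρ = 2499 kg/m³
  option S: E = 206.8 GPa, ρ = 7841 kg/m³
  option G: E = 29.10 GPa, ρ = 1858 kg/m³
  option V: E = 116.7 GPa, ρ = 8812 kg/m³
  option L: M = 3.35×10⁻³
  option G: M = 2.90×10⁻³
  option S: M = 1.83×10⁻³
  option A: M = 1.81×10⁻³
  option V: M = 1.23×10⁻³
  option Y: M = 1.04×10⁻³
The maximum is for option L.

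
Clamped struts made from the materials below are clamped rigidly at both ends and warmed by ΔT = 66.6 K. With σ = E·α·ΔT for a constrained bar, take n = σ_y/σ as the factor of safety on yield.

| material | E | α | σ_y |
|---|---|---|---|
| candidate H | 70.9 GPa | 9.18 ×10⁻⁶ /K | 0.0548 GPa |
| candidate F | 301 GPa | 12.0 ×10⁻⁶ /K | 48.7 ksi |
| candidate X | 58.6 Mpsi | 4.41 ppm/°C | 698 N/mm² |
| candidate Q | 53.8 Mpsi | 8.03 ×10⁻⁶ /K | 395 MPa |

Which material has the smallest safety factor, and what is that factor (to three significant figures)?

candidate H, n = 1.26

Per material, after unit conversion:
  candidate H: E = 70.90, α = 9.18, σ_y = 54.80 → σ = 43.3 MPa, n = 1.26
  candidate F: E = 301.0, α = 12.0, σ_y = 335.8 → σ = 241 MPa, n = 1.40
  candidate X: E = 404.0, α = 4.41, σ_y = 698.0 → σ = 119 MPa, n = 5.88
  candidate Q: E = 370.9, α = 8.03, σ_y = 395.0 → σ = 198 MPa, n = 1.99
Smallest n: candidate H with n = 1.26.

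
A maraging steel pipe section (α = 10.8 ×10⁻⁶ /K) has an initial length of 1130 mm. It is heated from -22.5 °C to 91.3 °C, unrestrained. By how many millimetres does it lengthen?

ΔT = 91.3 − (-22.5) = 113.8 K.
ΔL = α·L₀·ΔT = 10.8×10⁻⁶ × 1130 mm × 113.8 K = 1.39 mm.

1.39 mm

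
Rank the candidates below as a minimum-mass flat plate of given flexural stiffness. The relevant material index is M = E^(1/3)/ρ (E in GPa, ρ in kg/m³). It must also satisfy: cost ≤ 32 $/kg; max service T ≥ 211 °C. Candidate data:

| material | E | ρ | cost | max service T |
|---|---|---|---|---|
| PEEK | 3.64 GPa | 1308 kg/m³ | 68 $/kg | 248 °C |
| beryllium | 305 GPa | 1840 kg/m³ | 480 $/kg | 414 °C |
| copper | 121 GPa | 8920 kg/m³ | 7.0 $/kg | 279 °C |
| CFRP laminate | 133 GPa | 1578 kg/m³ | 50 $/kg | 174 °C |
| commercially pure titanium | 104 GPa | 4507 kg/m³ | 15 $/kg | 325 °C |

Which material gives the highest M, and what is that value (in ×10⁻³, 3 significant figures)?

Screen on constraints: cost ≤ 32 $/kg; max service T ≥ 211 °C. Survivors: copper, commercially pure titanium.
Computing M directly (units already consistent):
  commercially pure titanium: M = 1.04×10⁻³
  copper: M = 0.554×10⁻³
Commercially pure titanium ranks first.

commercially pure titanium, M = 1.04×10⁻³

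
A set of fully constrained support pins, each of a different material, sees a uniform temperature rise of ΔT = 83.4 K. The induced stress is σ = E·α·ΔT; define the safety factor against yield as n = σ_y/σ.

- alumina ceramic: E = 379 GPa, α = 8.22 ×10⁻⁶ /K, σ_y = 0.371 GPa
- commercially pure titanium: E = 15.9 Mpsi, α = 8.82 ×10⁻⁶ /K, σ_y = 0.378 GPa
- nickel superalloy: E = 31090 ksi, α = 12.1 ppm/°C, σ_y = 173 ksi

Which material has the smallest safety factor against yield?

Per material, after unit conversion:
  alumina ceramic: E = 379.0, α = 8.22, σ_y = 371.0 → σ = 260 MPa, n = 1.43
  commercially pure titanium: E = 109.6, α = 8.82, σ_y = 378.0 → σ = 80.6 MPa, n = 4.69
  nickel superalloy: E = 214.4, α = 12.1, σ_y = 1193 → σ = 216 MPa, n = 5.51
The minimum is alumina ceramic at n = 1.43.

alumina ceramic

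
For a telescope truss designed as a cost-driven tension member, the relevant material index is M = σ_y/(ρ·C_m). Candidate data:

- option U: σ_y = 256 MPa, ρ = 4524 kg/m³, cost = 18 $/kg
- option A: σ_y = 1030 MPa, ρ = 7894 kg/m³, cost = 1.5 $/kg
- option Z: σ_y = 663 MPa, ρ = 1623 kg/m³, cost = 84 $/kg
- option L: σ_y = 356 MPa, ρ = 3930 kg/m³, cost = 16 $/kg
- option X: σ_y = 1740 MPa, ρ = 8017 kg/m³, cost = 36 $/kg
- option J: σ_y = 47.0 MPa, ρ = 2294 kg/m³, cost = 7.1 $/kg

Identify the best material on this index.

Evaluate M for each candidate:
  option A: M = 87.0 kN·m per $
  option X: M = 6.03 kN·m per $
  option L: M = 5.66 kN·m per $
  option Z: M = 4.86 kN·m per $
  option U: M = 3.14 kN·m per $
  option J: M = 2.89 kN·m per $
The maximum is for option A.

option A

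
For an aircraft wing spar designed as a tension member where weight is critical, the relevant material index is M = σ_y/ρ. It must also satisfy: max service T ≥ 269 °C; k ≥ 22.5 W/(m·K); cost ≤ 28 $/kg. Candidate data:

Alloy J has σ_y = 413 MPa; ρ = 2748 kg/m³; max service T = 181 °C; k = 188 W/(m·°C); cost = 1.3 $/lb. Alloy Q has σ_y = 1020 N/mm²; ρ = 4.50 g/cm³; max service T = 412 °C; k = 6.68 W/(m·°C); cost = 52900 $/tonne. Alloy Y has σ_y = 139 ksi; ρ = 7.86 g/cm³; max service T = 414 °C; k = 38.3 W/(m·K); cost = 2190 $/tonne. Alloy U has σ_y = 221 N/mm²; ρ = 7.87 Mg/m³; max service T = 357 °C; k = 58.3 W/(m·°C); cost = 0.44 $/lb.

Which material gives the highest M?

alloy Y

Screen on constraints: max service T ≥ 269 °C; k ≥ 22.5 W/(m·K); cost ≤ 28 $/kg. Survivors: alloy Y, alloy U.
Normalizing units and computing the index:
  alloy Y: σ_y = 958.4 MPa, ρ = 7860 kg/m³
  alloy U: σ_y = 221.0 MPa, ρ = 7870 kg/m³
  alloy Y: M = 122 kN·m/kg
  alloy U: M = 28.1 kN·m/kg
The maximum is for alloy Y.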